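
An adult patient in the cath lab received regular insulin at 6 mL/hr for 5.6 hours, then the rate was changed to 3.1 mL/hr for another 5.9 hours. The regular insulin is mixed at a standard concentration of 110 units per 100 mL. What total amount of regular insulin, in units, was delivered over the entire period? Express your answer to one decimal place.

57.1 units

Concentration = 110 units ÷ 100 mL = 1.1 units/mL
Stage 1: 6 mL/hr × 5.6 hr = 33.6 mL → 33.6 mL × 1.1 units/mL = 36.96 units
Stage 2: 3.1 mL/hr × 5.9 hr = 18.29 mL → 18.29 mL × 1.1 units/mL = 20.119 units
Total = 36.96 + 20.119 = 57.079 units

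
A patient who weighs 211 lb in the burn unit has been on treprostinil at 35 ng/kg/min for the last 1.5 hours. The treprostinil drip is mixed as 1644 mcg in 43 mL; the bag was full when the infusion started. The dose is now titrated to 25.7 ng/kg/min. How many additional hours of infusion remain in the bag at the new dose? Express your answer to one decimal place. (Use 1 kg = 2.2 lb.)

Initial rate:
Weight = 211 lb ÷ 2.2 lb/kg = 95.90909 kg
Dose = 35 ng/kg/min × 95.90909 kg = 3356.818 ng/min
3356.818 ng/min × 60 min/hr = 201409.1 ng/hr
Concentration = 1644 mcg ÷ 43 mL = 38.23256 mcg/mL = 38232.56 ng/mL
Rate = 201409.1 ng/hr ÷ 38232.56 ng/mL = 5.267999 mL/hr
Volume infused so far = 5.267999 mL/hr × 1.5 hr = 7.901999 mL
Volume remaining = 43 − 7.901999 = 35.098 mL
New rate:
Dose = 25.7 ng/kg/min × 95.90909 kg = 2464.864 ng/min
2464.864 ng/min × 60 min/hr = 147891.8 ng/hr
Rate = 147891.8 ng/hr ÷ 38232.56 ng/mL = 3.868217 mL/hr
Time remaining = 35.098 mL ÷ 3.868217 mL/hr = 9.073432 hr

9.1 hours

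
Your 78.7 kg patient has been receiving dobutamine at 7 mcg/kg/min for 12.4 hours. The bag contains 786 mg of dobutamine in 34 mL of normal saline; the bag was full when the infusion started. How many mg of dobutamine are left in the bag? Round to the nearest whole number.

Dose = 7 mcg/kg/min × 78.7 kg = 550.9 mcg/min
550.9 mcg/min × 60 min/hr = 33054 mcg/hr
Concentration = 786 mg ÷ 34 mL = 23.11765 mg/mL = 23117.65 mcg/mL
Rate = 33054 mcg/hr ÷ 23117.65 mcg/mL = 1.429817 mL/hr
Volume infused = 1.429817 mL/hr × 12.4 hr = 17.72973 mL
Volume remaining = 34 − 17.72973 = 16.27027 mL
Drug remaining = 16.27027 mL × 23117.65 mcg/mL = 376130.4 mcg = 376.1304 mg

376 mg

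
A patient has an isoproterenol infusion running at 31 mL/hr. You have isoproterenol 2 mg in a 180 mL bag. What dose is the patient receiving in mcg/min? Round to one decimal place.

5.7 mcg/min

Concentration = 2 mg ÷ 180 mL = 0.01111111 mg/mL = 11.11111 mcg/mL
Drug rate = 31 mL/hr × 11.11111 mcg/mL = 344.4444 mcg/hr
344.4444 mcg/hr ÷ 60 min/hr = 5.740741 mcg/min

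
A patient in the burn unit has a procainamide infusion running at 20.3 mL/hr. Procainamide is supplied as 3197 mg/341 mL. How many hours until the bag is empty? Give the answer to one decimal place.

Duration = 341 mL ÷ 20.3 mL/hr = 16.79803 hr

16.8 hours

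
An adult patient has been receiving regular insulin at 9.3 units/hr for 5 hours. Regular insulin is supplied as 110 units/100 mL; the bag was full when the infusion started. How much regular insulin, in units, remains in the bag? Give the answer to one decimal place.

Concentration = 110 units ÷ 100 mL = 1.1 units/mL
Rate = 9.3 units/hr ÷ 1.1 units/mL = 8.454545 mL/hr
Volume infused = 8.454545 mL/hr × 5 hr = 42.27273 mL
Volume remaining = 100 − 42.27273 = 57.72727 mL
Drug remaining = 57.72727 mL × 1.1 units/mL = 63.5 units

63.5 units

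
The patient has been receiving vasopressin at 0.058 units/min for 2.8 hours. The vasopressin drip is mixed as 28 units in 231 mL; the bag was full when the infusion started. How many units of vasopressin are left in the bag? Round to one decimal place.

0.058 units/min × 60 min/hr = 3.48 units/hr
Concentration = 28 units ÷ 231 mL = 0.1212121 units/mL
Rate = 3.48 units/hr ÷ 0.1212121 units/mL = 28.71 mL/hr
Volume infused = 28.71 mL/hr × 2.8 hr = 80.388 mL
Volume remaining = 231 − 80.388 = 150.612 mL
Drug remaining = 150.612 mL × 0.1212121 units/mL = 18.256 units

18.3 units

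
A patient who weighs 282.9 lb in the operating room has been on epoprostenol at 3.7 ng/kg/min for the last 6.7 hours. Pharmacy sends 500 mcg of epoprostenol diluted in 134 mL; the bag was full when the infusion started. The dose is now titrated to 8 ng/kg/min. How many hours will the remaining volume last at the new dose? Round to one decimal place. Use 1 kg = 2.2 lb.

Initial rate:
Weight = 282.9 lb ÷ 2.2 lb/kg = 128.5909 kg
Dose = 3.7 ng/kg/min × 128.5909 kg = 475.7864 ng/min
475.7864 ng/min × 60 min/hr = 28547.18 ng/hr
Concentration = 500 mcg ÷ 134 mL = 3.731343 mcg/mL = 3731.343 ng/mL
Rate = 28547.18 ng/hr ÷ 3731.343 ng/mL = 7.650645 mL/hr
Volume infused so far = 7.650645 mL/hr × 6.7 hr = 51.25932 mL
Volume remaining = 134 − 51.25932 = 82.74068 mL
New rate:
Dose = 8 ng/kg/min × 128.5909 kg = 1028.727 ng/min
1028.727 ng/min × 60 min/hr = 61723.64 ng/hr
Rate = 61723.64 ng/hr ÷ 3731.343 ng/mL = 16.54193 mL/hr
Time remaining = 82.74068 mL ÷ 16.54193 mL/hr = 5.001874 hr

5.0 hours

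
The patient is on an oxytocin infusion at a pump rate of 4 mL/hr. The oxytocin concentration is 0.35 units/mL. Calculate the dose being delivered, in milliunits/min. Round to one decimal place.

23.3 milliunits/min

Concentration = 0.35 units/mL = 350 milliunits/mL
Drug rate = 4 mL/hr × 350 milliunits/mL = 1400 milliunits/hr
1400 milliunits/hr ÷ 60 min/hr = 23.33333 milliunits/min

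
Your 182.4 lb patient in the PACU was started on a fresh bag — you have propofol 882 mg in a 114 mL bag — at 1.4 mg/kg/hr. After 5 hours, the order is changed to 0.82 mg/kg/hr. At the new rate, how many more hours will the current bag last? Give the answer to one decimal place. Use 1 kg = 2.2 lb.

4.4 hours

Initial rate:
Weight = 182.4 lb ÷ 2.2 lb/kg = 82.90909 kg
Dose = 1.4 mg/kg/hr × 82.90909 kg = 116.0727 mg/hr
Concentration = 882 mg ÷ 114 mL = 7.736842 mg/mL
Rate = 116.0727 mg/hr ÷ 7.736842 mg/mL = 15.0026 mL/hr
Volume infused so far = 15.0026 mL/hr × 5 hr = 75.01299 mL
Volume remaining = 114 − 75.01299 = 38.98701 mL
New rate:
Dose = 0.82 mg/kg/hr × 82.90909 kg = 67.98545 mg/hr
Rate = 67.98545 mg/hr ÷ 7.736842 mg/mL = 8.787236 mL/hr
Time remaining = 38.98701 mL ÷ 8.787236 mL/hr = 4.436778 hr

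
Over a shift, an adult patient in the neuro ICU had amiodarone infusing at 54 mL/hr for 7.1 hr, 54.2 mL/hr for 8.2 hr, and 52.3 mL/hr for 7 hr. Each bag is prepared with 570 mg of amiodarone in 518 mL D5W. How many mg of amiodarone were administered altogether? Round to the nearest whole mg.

1314 mg

Concentration = 570 mg ÷ 518 mL = 1.100386 mg/mL
Stage 1: 54 mL/hr × 7.1 hr = 383.4 mL → 383.4 mL × 1.100386 mg/mL = 421.888 mg
Stage 2: 54.2 mL/hr × 8.2 hr = 444.44 mL → 444.44 mL × 1.100386 mg/mL = 489.0556 mg
Stage 3: 52.3 mL/hr × 7 hr = 366.1 mL → 366.1 mL × 1.100386 mg/mL = 402.8514 mg
Total = 421.888 + 489.0556 + 402.8514 = 1313.795 mg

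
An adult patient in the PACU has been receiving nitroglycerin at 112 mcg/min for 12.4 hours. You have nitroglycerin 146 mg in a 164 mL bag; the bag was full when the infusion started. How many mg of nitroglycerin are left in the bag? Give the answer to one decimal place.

112 mcg/min × 60 min/hr = 6720 mcg/hr
Concentration = 146 mg ÷ 164 mL = 0.8902439 mg/mL = 890.2439 mcg/mL
Rate = 6720 mcg/hr ÷ 890.2439 mcg/mL = 7.548493 mL/hr
Volume infused = 7.548493 mL/hr × 12.4 hr = 93.60132 mL
Volume remaining = 164 − 93.60132 = 70.39868 mL
Drug remaining = 70.39868 mL × 890.2439 mcg/mL = 62672 mcg = 62.672 mg

62.7 mg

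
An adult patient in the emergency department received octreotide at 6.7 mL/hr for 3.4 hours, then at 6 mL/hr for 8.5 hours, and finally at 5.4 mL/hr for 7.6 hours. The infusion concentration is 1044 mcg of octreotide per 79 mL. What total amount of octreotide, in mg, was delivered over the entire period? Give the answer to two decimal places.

Concentration = 1044 mcg ÷ 79 mL = 13.21519 mcg/mL
Stage 1: 6.7 mL/hr × 3.4 hr = 22.78 mL → 22.78 mL × 13.21519 mcg/mL = 301.042 mcg
Stage 2: 6 mL/hr × 8.5 hr = 51 mL → 51 mL × 13.21519 mcg/mL = 673.9747 mcg
Stage 3: 5.4 mL/hr × 7.6 hr = 41.04 mL → 41.04 mL × 13.21519 mcg/mL = 542.3514 mcg
Total = 301.042 + 673.9747 + 542.3514 = 1517.368 mcg = 1.517368 mg

1.52 mg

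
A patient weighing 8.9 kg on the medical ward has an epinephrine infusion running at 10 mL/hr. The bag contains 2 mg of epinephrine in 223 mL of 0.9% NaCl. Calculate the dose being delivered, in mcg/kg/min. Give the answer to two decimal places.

Concentration = 2 mg ÷ 223 mL = 0.00896861 mg/mL = 8.96861 mcg/mL
Drug rate = 10 mL/hr × 8.96861 mcg/mL = 89.6861 mcg/hr
89.6861 mcg/hr ÷ 60 min/hr = 1.494768 mcg/min
1.494768 mcg/min ÷ 8.9 kg = 0.1679515 mcg/kg/min

0.17 mcg/kg/min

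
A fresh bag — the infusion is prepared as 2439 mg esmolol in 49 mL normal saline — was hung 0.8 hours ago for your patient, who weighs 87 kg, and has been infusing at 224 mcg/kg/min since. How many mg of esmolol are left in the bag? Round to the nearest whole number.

1504 mg

Dose = 224 mcg/kg/min × 87 kg = 19488 mcg/min
19488 mcg/min × 60 min/hr = 1169280 mcg/hr
Concentration = 2439 mg ÷ 49 mL = 49.77551 mg/mL = 49775.51 mcg/mL
Rate = 1169280 mcg/hr ÷ 49775.51 mcg/mL = 23.49107 mL/hr
Volume infused = 23.49107 mL/hr × 0.8 hr = 18.79286 mL
Volume remaining = 49 − 18.79286 = 30.20714 mL
Drug remaining = 30.20714 mL × 49775.51 mcg/mL = 1503576 mcg = 1503.576 mg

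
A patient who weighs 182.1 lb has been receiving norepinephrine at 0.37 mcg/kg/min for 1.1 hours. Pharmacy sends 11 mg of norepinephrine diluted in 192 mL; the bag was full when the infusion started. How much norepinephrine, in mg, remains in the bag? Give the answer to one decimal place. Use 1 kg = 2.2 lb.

9.0 mg

Weight = 182.1 lb ÷ 2.2 lb/kg = 82.77273 kg
Dose = 0.37 mcg/kg/min × 82.77273 kg = 30.62591 mcg/min
30.62591 mcg/min × 60 min/hr = 1837.555 mcg/hr
Concentration = 11 mg ÷ 192 mL = 0.05729167 mg/mL = 57.29167 mcg/mL
Rate = 1837.555 mcg/hr ÷ 57.29167 mcg/mL = 32.07368 mL/hr
Volume infused = 32.07368 mL/hr × 1.1 hr = 35.28105 mL
Volume remaining = 192 − 35.28105 = 156.719 mL
Drug remaining = 156.719 mL × 57.29167 mcg/mL = 8978.69 mcg = 8.97869 mg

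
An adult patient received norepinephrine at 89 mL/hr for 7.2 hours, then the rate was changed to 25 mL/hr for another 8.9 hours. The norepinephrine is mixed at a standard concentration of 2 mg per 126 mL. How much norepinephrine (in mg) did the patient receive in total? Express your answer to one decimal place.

13.7 mg

Concentration = 2 mg ÷ 126 mL = 0.01587302 mg/mL
Stage 1: 89 mL/hr × 7.2 hr = 640.8 mL → 640.8 mL × 0.01587302 mg/mL = 10.17143 mg
Stage 2: 25 mL/hr × 8.9 hr = 222.5 mL → 222.5 mL × 0.01587302 mg/mL = 3.531746 mg
Total = 10.17143 + 3.531746 = 13.70317 mg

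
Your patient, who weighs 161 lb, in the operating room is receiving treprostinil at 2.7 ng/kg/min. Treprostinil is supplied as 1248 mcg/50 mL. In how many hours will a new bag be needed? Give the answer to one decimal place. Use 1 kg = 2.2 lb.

Weight = 161 lb ÷ 2.2 lb/kg = 73.18182 kg
Dose = 2.7 ng/kg/min × 73.18182 kg = 197.5909 ng/min
197.5909 ng/min × 60 min/hr = 11855.45 ng/hr
Concentration = 1248 mcg ÷ 50 mL = 24.96 mcg/mL = 24960 ng/mL
Rate = 11855.45 ng/hr ÷ 24960 ng/mL = 0.4749781 mL/hr
Duration = 50 mL ÷ 0.4749781 mL/hr = 105.268 hr

105.3 hours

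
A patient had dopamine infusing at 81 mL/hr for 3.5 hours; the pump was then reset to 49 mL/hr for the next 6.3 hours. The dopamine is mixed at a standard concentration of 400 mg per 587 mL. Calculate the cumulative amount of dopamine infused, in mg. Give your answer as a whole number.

Concentration = 400 mg ÷ 587 mL = 0.681431 mg/mL
Stage 1: 81 mL/hr × 3.5 hr = 283.5 mL → 283.5 mL × 0.681431 mg/mL = 193.1857 mg
Stage 2: 49 mL/hr × 6.3 hr = 308.7 mL → 308.7 mL × 0.681431 mg/mL = 210.3578 mg
Total = 193.1857 + 210.3578 = 403.5434 mg

404 mg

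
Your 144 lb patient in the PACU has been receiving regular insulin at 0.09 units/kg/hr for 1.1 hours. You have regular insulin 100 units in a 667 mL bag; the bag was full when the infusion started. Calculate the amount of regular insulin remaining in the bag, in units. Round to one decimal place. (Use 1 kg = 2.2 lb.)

Weight = 144 lb ÷ 2.2 lb/kg = 65.45455 kg
Dose = 0.09 units/kg/hr × 65.45455 kg = 5.890909 units/hr
Concentration = 100 units ÷ 667 mL = 0.149925 units/mL
Rate = 5.890909 units/hr ÷ 0.149925 units/mL = 39.29236 mL/hr
Volume infused = 39.29236 mL/hr × 1.1 hr = 43.2216 mL
Volume remaining = 667 − 43.2216 = 623.7784 mL
Drug remaining = 623.7784 mL × 0.149925 units/mL = 93.52 units

93.5 units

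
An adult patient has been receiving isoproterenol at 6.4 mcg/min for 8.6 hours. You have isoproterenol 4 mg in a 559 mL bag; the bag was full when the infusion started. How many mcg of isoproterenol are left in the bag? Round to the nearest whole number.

6.4 mcg/min × 60 min/hr = 384 mcg/hr
Concentration = 4 mg ÷ 559 mL = 0.007155635 mg/mL = 7.155635 mcg/mL
Rate = 384 mcg/hr ÷ 7.155635 mcg/mL = 53.664 mL/hr
Volume infused = 53.664 mL/hr × 8.6 hr = 461.5104 mL
Volume remaining = 559 − 461.5104 = 97.4896 mL
Drug remaining = 97.4896 mL × 7.155635 mcg/mL = 697.6 mcg

698 mcg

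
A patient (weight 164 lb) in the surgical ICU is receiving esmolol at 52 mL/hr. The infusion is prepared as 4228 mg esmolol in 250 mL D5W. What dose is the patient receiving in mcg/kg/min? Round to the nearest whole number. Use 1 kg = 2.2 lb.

197 mcg/kg/min

Weight = 164 lb ÷ 2.2 lb/kg = 74.54545 kg
Concentration = 4228 mg ÷ 250 mL = 16.912 mg/mL = 16912 mcg/mL
Drug rate = 52 mL/hr × 16912 mcg/mL = 879424 mcg/hr
879424 mcg/hr ÷ 60 min/hr = 14657.07 mcg/min
14657.07 mcg/min ÷ 74.54545 kg = 196.6192 mcg/kg/min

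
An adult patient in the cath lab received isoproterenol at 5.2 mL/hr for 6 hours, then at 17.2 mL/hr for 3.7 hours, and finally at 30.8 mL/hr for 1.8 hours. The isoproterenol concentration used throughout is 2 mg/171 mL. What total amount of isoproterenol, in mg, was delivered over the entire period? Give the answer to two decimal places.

Concentration = 2 mg ÷ 171 mL = 0.01169591 mg/mL
Stage 1: 5.2 mL/hr × 6 hr = 31.2 mL → 31.2 mL × 0.01169591 mg/mL = 0.3649123 mg
Stage 2: 17.2 mL/hr × 3.7 hr = 63.64 mL → 63.64 mL × 0.01169591 mg/mL = 0.7443275 mg
Stage 3: 30.8 mL/hr × 1.8 hr = 55.44 mL → 55.44 mL × 0.01169591 mg/mL = 0.6484211 mg
Total = 0.3649123 + 0.7443275 + 0.6484211 = 1.757661 mg

1.76 mg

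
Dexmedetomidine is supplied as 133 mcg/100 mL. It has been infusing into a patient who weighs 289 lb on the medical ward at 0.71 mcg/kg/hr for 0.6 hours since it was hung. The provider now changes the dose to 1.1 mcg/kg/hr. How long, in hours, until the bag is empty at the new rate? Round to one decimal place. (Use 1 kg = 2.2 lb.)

0.5 hours

Initial rate:
Weight = 289 lb ÷ 2.2 lb/kg = 131.3636 kg
Dose = 0.71 mcg/kg/hr × 131.3636 kg = 93.26818 mcg/hr
Concentration = 133 mcg ÷ 100 mL = 1.33 mcg/mL
Rate = 93.26818 mcg/hr ÷ 1.33 mcg/mL = 70.12645 mL/hr
Volume infused so far = 70.12645 mL/hr × 0.6 hr = 42.07587 mL
Volume remaining = 100 − 42.07587 = 57.92413 mL
New rate:
Dose = 1.1 mcg/kg/hr × 131.3636 kg = 144.5 mcg/hr
Rate = 144.5 mcg/hr ÷ 1.33 mcg/mL = 108.6466 mL/hr
Time remaining = 57.92413 mL ÷ 108.6466 mL/hr = 0.5331425 hr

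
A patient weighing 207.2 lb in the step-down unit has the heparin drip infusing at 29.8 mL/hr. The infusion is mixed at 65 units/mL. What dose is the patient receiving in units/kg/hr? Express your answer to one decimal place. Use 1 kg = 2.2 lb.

Weight = 207.2 lb ÷ 2.2 lb/kg = 94.18182 kg
Drug rate = 29.8 mL/hr × 65 units/mL = 1937 units/hr
1937 units/hr ÷ 94.18182 kg = 20.5666 units/kg/hr

20.6 units/kg/hr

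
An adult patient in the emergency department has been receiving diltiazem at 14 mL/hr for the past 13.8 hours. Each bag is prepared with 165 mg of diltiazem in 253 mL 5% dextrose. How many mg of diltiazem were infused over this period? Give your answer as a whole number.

126 mg

Concentration = 165 mg ÷ 253 mL = 0.6521739 mg/mL
Drug rate = 14 mL/hr × 0.6521739 mg/mL = 9.130435 mg/hr
Total = 9.130435 mg/hr × 13.8 hr = 126 mg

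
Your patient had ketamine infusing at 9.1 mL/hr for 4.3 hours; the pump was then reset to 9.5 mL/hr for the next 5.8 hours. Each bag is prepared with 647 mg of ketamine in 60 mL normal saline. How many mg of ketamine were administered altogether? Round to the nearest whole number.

Concentration = 647 mg ÷ 60 mL = 10.78333 mg/mL
Stage 1: 9.1 mL/hr × 4.3 hr = 39.13 mL → 39.13 mL × 10.78333 mg/mL = 421.9518 mg
Stage 2: 9.5 mL/hr × 5.8 hr = 55.1 mL → 55.1 mL × 10.78333 mg/mL = 594.1617 mg
Total = 421.9518 + 594.1617 = 1016.113 mg

1016 mg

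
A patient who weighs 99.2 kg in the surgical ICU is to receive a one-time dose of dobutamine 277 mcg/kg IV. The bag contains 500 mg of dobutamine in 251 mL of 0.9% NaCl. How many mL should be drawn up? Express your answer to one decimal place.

13.8 mL

Dose = 277 mcg/kg × 99.2 kg = 27478.4 mcg
Concentration = 500 mg ÷ 251 mL = 1.992032 mg/mL = 1992.032 mcg/mL
Volume = 27478.4 mcg ÷ 1992.032 mcg/mL = 13.79416 mL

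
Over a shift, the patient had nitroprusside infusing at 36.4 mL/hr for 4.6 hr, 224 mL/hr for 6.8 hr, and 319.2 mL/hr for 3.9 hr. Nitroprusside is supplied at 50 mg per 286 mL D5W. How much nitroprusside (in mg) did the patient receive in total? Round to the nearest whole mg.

Concentration = 50 mg ÷ 286 mL = 0.1748252 mg/mL
Stage 1: 36.4 mL/hr × 4.6 hr = 167.44 mL → 167.44 mL × 0.1748252 mg/mL = 29.27273 mg
Stage 2: 224 mL/hr × 6.8 hr = 1523.2 mL → 1523.2 mL × 0.1748252 mg/mL = 266.2937 mg
Stage 3: 319.2 mL/hr × 3.9 hr = 1244.88 mL → 1244.88 mL × 0.1748252 mg/mL = 217.6364 mg
Total = 29.27273 + 266.2937 + 217.6364 = 513.2028 mg

513 mg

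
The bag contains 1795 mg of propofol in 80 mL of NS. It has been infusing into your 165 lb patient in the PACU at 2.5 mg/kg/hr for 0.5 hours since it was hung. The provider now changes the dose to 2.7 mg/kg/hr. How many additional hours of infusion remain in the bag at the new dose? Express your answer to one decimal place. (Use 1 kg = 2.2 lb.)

8.4 hours

Initial rate:
Weight = 165 lb ÷ 2.2 lb/kg = 75 kg
Dose = 2.5 mg/kg/hr × 75 kg = 187.5 mg/hr
Concentration = 1795 mg ÷ 80 mL = 22.4375 mg/mL
Rate = 187.5 mg/hr ÷ 22.4375 mg/mL = 8.356546 mL/hr
Volume infused so far = 8.356546 mL/hr × 0.5 hr = 4.178273 mL
Volume remaining = 80 − 4.178273 = 75.82173 mL
New rate:
Dose = 2.7 mg/kg/hr × 75 kg = 202.5 mg/hr
Rate = 202.5 mg/hr ÷ 22.4375 mg/mL = 9.02507 mL/hr
Time remaining = 75.82173 mL ÷ 9.02507 mL/hr = 8.401235 hr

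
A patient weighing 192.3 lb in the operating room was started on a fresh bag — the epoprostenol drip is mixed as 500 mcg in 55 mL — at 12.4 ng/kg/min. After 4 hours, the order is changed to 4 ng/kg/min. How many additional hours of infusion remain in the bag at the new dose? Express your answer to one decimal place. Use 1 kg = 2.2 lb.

11.4 hours

Initial rate:
Weight = 192.3 lb ÷ 2.2 lb/kg = 87.40909 kg
Dose = 12.4 ng/kg/min × 87.40909 kg = 1083.873 ng/min
1083.873 ng/min × 60 min/hr = 65032.36 ng/hr
Concentration = 500 mcg ÷ 55 mL = 9.090909 mcg/mL = 9090.909 ng/mL
Rate = 65032.36 ng/hr ÷ 9090.909 ng/mL = 7.15356 mL/hr
Volume infused so far = 7.15356 mL/hr × 4 hr = 28.61424 mL
Volume remaining = 55 − 28.61424 = 26.38576 mL
New rate:
Dose = 4 ng/kg/min × 87.40909 kg = 349.6364 ng/min
349.6364 ng/min × 60 min/hr = 20978.18 ng/hr
Rate = 20978.18 ng/hr ÷ 9090.909 ng/mL = 2.3076 mL/hr
Time remaining = 26.38576 mL ÷ 2.3076 mL/hr = 11.43429 hr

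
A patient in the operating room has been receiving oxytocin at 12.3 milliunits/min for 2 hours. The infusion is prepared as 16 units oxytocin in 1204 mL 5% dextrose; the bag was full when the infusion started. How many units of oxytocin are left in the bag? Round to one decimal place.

14.5 units

12.3 milliunits/min × 60 min/hr = 738 milliunits/hr
Concentration = 16 units ÷ 1204 mL = 0.01328904 units/mL = 13.28904 milliunits/mL
Rate = 738 milliunits/hr ÷ 13.28904 milliunits/mL = 55.5345 mL/hr
Volume infused = 55.5345 mL/hr × 2 hr = 111.069 mL
Volume remaining = 1204 − 111.069 = 1092.931 mL
Drug remaining = 1092.931 mL × 13.28904 milliunits/mL = 14524 milliunits = 14.524 units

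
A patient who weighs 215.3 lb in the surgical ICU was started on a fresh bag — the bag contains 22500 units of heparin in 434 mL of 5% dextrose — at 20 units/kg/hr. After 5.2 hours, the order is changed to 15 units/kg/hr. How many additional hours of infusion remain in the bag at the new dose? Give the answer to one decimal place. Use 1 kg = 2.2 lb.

Initial rate:
Weight = 215.3 lb ÷ 2.2 lb/kg = 97.86364 kg
Dose = 20 units/kg/hr × 97.86364 kg = 1957.273 units/hr
Concentration = 22500 units ÷ 434 mL = 51.84332 units/mL
Rate = 1957.273 units/hr ÷ 51.84332 units/mL = 37.75362 mL/hr
Volume infused so far = 37.75362 mL/hr × 5.2 hr = 196.3188 mL
Volume remaining = 434 − 196.3188 = 237.6812 mL
New rate:
Dose = 15 units/kg/hr × 97.86364 kg = 1467.955 units/hr
Rate = 1467.955 units/hr ÷ 51.84332 units/mL = 28.31521 mL/hr
Time remaining = 237.6812 mL ÷ 28.31521 mL/hr = 8.394117 hr

8.4 hours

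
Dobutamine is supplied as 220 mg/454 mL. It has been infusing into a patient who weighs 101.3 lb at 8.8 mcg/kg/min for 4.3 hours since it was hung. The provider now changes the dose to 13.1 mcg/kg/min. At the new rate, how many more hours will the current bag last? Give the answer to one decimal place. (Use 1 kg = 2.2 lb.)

Initial rate:
Weight = 101.3 lb ÷ 2.2 lb/kg = 46.04545 kg
Dose = 8.8 mcg/kg/min × 46.04545 kg = 405.2 mcg/min
405.2 mcg/min × 60 min/hr = 24312 mcg/hr
Concentration = 220 mg ÷ 454 mL = 0.4845815 mg/mL = 484.5815 mcg/mL
Rate = 24312 mcg/hr ÷ 484.5815 mcg/mL = 50.17113 mL/hr
Volume infused so far = 50.17113 mL/hr × 4.3 hr = 215.7358 mL
Volume remaining = 454 − 215.7358 = 238.2642 mL
New rate:
Dose = 13.1 mcg/kg/min × 46.04545 kg = 603.1955 mcg/min
603.1955 mcg/min × 60 min/hr = 36191.73 mcg/hr
Rate = 36191.73 mcg/hr ÷ 484.5815 mcg/mL = 74.68656 mL/hr
Time remaining = 238.2642 mL ÷ 74.68656 mL/hr = 3.190188 hr

3.2 hours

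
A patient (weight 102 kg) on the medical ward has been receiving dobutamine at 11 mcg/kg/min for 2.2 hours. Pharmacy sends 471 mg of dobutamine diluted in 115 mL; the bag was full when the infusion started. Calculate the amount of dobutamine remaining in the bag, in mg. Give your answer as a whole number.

Dose = 11 mcg/kg/min × 102 kg = 1122 mcg/min
1122 mcg/min × 60 min/hr = 67320 mcg/hr
Concentration = 471 mg ÷ 115 mL = 4.095652 mg/mL = 4095.652 mcg/mL
Rate = 67320 mcg/hr ÷ 4095.652 mcg/mL = 16.43694 mL/hr
Volume infused = 16.43694 mL/hr × 2.2 hr = 36.16127 mL
Volume remaining = 115 − 36.16127 = 78.83873 mL
Drug remaining = 78.83873 mL × 4095.652 mcg/mL = 322896 mcg = 322.896 mg

323 mg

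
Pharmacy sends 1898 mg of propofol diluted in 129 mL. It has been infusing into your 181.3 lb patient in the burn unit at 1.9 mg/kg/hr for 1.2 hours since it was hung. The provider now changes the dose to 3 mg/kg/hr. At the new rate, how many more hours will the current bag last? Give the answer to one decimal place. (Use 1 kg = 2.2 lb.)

Initial rate:
Weight = 181.3 lb ÷ 2.2 lb/kg = 82.40909 kg
Dose = 1.9 mg/kg/hr × 82.40909 kg = 156.5773 mg/hr
Concentration = 1898 mg ÷ 129 mL = 14.71318 mg/mL
Rate = 156.5773 mg/hr ÷ 14.71318 mg/mL = 10.64197 mL/hr
Volume infused so far = 10.64197 mL/hr × 1.2 hr = 12.77037 mL
Volume remaining = 129 − 12.77037 = 116.2296 mL
New rate:
Dose = 3 mg/kg/hr × 82.40909 kg = 247.2273 mg/hr
Rate = 247.2273 mg/hr ÷ 14.71318 mg/mL = 16.80312 mL/hr
Time remaining = 116.2296 mL ÷ 16.80312 mL/hr = 6.917147 hr

6.9 hours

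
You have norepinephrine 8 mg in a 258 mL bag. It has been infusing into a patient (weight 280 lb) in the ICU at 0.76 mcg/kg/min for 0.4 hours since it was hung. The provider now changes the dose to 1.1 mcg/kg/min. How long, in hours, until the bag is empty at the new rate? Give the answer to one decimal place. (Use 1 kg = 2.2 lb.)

0.7 hours

Initial rate:
Weight = 280 lb ÷ 2.2 lb/kg = 127.2727 kg
Dose = 0.76 mcg/kg/min × 127.2727 kg = 96.72727 mcg/min
96.72727 mcg/min × 60 min/hr = 5803.636 mcg/hr
Concentration = 8 mg ÷ 258 mL = 0.03100775 mg/mL = 31.00775 mcg/mL
Rate = 5803.636 mcg/hr ÷ 31.00775 mcg/mL = 187.1673 mL/hr
Volume infused so far = 187.1673 mL/hr × 0.4 hr = 74.86691 mL
Volume remaining = 258 − 74.86691 = 183.1331 mL
New rate:
Dose = 1.1 mcg/kg/min × 127.2727 kg = 140 mcg/min
140 mcg/min × 60 min/hr = 8400 mcg/hr
Rate = 8400 mcg/hr ÷ 31.00775 mcg/mL = 270.9 mL/hr
Time remaining = 183.1331 mL ÷ 270.9 mL/hr = 0.6760173 hr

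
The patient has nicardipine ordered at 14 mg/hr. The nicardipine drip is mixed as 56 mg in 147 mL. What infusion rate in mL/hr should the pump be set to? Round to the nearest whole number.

37 mL/hr

Concentration = 56 mg ÷ 147 mL = 0.3809524 mg/mL
Rate = 14 mg/hr ÷ 0.3809524 mg/mL = 36.75 mL/hr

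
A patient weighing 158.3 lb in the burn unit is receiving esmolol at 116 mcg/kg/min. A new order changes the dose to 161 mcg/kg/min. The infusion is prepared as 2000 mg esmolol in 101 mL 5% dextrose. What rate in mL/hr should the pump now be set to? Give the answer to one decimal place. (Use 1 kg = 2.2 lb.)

Weight = 158.3 lb ÷ 2.2 lb/kg = 71.95455 kg
Dose = 161 mcg/kg/min × 71.95455 kg = 11584.68 mcg/min
11584.68 mcg/min × 60 min/hr = 695080.9 mcg/hr
Concentration = 2000 mg ÷ 101 mL = 19.80198 mg/mL = 19801.98 mcg/mL
Rate = 695080.9 mcg/hr ÷ 19801.98 mcg/mL = 35.10159 mL/hr

35.1 mL/hr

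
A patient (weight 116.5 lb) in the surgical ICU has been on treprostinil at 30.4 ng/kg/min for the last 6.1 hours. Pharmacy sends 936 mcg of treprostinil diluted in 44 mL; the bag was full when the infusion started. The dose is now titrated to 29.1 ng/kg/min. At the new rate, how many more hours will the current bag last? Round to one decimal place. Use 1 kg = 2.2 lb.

Initial rate:
Weight = 116.5 lb ÷ 2.2 lb/kg = 52.95455 kg
Dose = 30.4 ng/kg/min × 52.95455 kg = 1609.818 ng/min
1609.818 ng/min × 60 min/hr = 96589.09 ng/hr
Concentration = 936 mcg ÷ 44 mL = 21.27273 mcg/mL = 21272.73 ng/mL
Rate = 96589.09 ng/hr ÷ 21272.73 ng/mL = 4.540513 mL/hr
Volume infused so far = 4.540513 mL/hr × 6.1 hr = 27.69713 mL
Volume remaining = 44 − 27.69713 = 16.30287 mL
New rate:
Dose = 29.1 ng/kg/min × 52.95455 kg = 1540.977 ng/min
1540.977 ng/min × 60 min/hr = 92458.64 ng/hr
Rate = 92458.64 ng/hr ÷ 21272.73 ng/mL = 4.346346 mL/hr
Time remaining = 16.30287 mL ÷ 4.346346 mL/hr = 3.750937 hr

3.8 hours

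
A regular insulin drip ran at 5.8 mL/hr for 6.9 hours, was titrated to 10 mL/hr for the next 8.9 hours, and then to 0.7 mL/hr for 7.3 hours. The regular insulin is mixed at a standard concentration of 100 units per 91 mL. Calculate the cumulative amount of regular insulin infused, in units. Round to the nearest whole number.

Concentration = 100 units ÷ 91 mL = 1.098901 units/mL
Stage 1: 5.8 mL/hr × 6.9 hr = 40.02 mL → 40.02 mL × 1.098901 units/mL = 43.97802 units
Stage 2: 10 mL/hr × 8.9 hr = 89 mL → 89 mL × 1.098901 units/mL = 97.8022 units
Stage 3: 0.7 mL/hr × 7.3 hr = 5.11 mL → 5.11 mL × 1.098901 units/mL = 5.615385 units
Total = 43.97802 + 97.8022 + 5.615385 = 147.3956 units

147 units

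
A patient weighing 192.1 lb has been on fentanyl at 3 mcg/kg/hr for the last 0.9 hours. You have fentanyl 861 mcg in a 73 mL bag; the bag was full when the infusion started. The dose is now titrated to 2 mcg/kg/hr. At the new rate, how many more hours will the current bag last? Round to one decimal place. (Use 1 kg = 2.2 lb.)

Initial rate:
Weight = 192.1 lb ÷ 2.2 lb/kg = 87.31818 kg
Dose = 3 mcg/kg/hr × 87.31818 kg = 261.9545 mcg/hr
Concentration = 861 mcg ÷ 73 mL = 11.79452 mcg/mL
Rate = 261.9545 mcg/hr ÷ 11.79452 mcg/mL = 22.20985 mL/hr
Volume infused so far = 22.20985 mL/hr × 0.9 hr = 19.98887 mL
Volume remaining = 73 − 19.98887 = 53.01113 mL
New rate:
Dose = 2 mcg/kg/hr × 87.31818 kg = 174.6364 mcg/hr
Rate = 174.6364 mcg/hr ÷ 11.79452 mcg/mL = 14.80657 mL/hr
Time remaining = 53.01113 mL ÷ 14.80657 mL/hr = 3.580245 hr

3.6 hours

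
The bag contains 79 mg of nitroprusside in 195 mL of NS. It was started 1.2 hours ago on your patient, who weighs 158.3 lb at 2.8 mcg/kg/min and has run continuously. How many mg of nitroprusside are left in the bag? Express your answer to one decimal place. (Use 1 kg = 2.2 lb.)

Weight = 158.3 lb ÷ 2.2 lb/kg = 71.95455 kg
Dose = 2.8 mcg/kg/min × 71.95455 kg = 201.4727 mcg/min
201.4727 mcg/min × 60 min/hr = 12088.36 mcg/hr
Concentration = 79 mg ÷ 195 mL = 0.4051282 mg/mL = 405.1282 mcg/mL
Rate = 12088.36 mcg/hr ÷ 405.1282 mcg/mL = 29.83837 mL/hr
Volume infused = 29.83837 mL/hr × 1.2 hr = 35.80604 mL
Volume remaining = 195 − 35.80604 = 159.194 mL
Drug remaining = 159.194 mL × 405.1282 mcg/mL = 64493.96 mcg = 64.49396 mg

64.5 mg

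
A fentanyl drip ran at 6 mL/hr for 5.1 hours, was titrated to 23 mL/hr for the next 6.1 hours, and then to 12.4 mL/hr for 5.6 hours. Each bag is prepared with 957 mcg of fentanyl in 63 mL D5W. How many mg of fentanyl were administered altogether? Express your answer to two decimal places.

3.65 mg

Concentration = 957 mcg ÷ 63 mL = 15.19048 mcg/mL
Stage 1: 6 mL/hr × 5.1 hr = 30.6 mL → 30.6 mL × 15.19048 mcg/mL = 464.8286 mcg
Stage 2: 23 mL/hr × 6.1 hr = 140.3 mL → 140.3 mL × 15.19048 mcg/mL = 2131.224 mcg
Stage 3: 12.4 mL/hr × 5.6 hr = 69.44 mL → 69.44 mL × 15.19048 mcg/mL = 1054.827 mcg
Total = 464.8286 + 2131.224 + 1054.827 = 3650.879 mcg = 3.650879 mg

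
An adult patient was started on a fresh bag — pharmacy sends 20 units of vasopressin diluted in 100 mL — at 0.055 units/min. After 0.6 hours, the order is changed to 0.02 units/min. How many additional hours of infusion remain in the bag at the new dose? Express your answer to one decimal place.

Initial rate:
0.055 units/min × 60 min/hr = 3.3 units/hr
Concentration = 20 units ÷ 100 mL = 0.2 units/mL
Rate = 3.3 units/hr ÷ 0.2 units/mL = 16.5 mL/hr
Volume infused so far = 16.5 mL/hr × 0.6 hr = 9.9 mL
Volume remaining = 100 − 9.9 = 90.1 mL
New rate:
0.02 units/min × 60 min/hr = 1.2 units/hr
Rate = 1.2 units/hr ÷ 0.2 units/mL = 6 mL/hr
Time remaining = 90.1 mL ÷ 6 mL/hr = 15.01667 hr

15.0 hours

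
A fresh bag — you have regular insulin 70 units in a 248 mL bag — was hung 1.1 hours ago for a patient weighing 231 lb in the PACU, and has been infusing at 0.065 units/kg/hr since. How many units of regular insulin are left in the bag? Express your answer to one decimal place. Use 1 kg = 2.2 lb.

Weight = 231 lb ÷ 2.2 lb/kg = 105 kg
Dose = 0.065 units/kg/hr × 105 kg = 6.825 units/hr
Concentration = 70 units ÷ 248 mL = 0.2822581 units/mL
Rate = 6.825 units/hr ÷ 0.2822581 units/mL = 24.18 mL/hr
Volume infused = 24.18 mL/hr × 1.1 hr = 26.598 mL
Volume remaining = 248 − 26.598 = 221.402 mL
Drug remaining = 221.402 mL × 0.2822581 units/mL = 62.4925 units

62.5 units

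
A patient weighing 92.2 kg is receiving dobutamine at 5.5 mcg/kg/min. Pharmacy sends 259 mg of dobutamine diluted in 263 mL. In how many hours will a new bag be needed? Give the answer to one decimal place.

Dose = 5.5 mcg/kg/min × 92.2 kg = 507.1 mcg/min
507.1 mcg/min × 60 min/hr = 30426 mcg/hr
Concentration = 259 mg ÷ 263 mL = 0.9847909 mg/mL = 984.7909 mcg/mL
Rate = 30426 mcg/hr ÷ 984.7909 mcg/mL = 30.8959 mL/hr
Duration = 263 mL ÷ 30.8959 mL/hr = 8.512456 hr

8.5 hours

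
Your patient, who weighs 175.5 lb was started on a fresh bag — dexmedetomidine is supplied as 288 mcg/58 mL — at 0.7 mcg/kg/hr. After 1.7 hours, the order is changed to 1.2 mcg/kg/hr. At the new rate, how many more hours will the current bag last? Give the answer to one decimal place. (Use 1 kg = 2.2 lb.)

2.0 hours

Initial rate:
Weight = 175.5 lb ÷ 2.2 lb/kg = 79.77273 kg
Dose = 0.7 mcg/kg/hr × 79.77273 kg = 55.84091 mcg/hr
Concentration = 288 mcg ÷ 58 mL = 4.965517 mcg/mL
Rate = 55.84091 mcg/hr ÷ 4.965517 mcg/mL = 11.24574 mL/hr
Volume infused so far = 11.24574 mL/hr × 1.7 hr = 19.11776 mL
Volume remaining = 58 − 19.11776 = 38.88224 mL
New rate:
Dose = 1.2 mcg/kg/hr × 79.77273 kg = 95.72727 mcg/hr
Rate = 95.72727 mcg/hr ÷ 4.965517 mcg/mL = 19.27841 mL/hr
Time remaining = 38.88224 mL ÷ 19.27841 mL/hr = 2.01688 hr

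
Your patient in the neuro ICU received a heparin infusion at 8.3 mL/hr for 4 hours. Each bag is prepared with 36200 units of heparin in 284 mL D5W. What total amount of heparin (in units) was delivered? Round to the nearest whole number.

4232 units

Concentration = 36200 units ÷ 284 mL = 127.4648 units/mL
Drug rate = 8.3 mL/hr × 127.4648 units/mL = 1057.958 units/hr
Total = 1057.958 units/hr × 4 hr = 4231.831 units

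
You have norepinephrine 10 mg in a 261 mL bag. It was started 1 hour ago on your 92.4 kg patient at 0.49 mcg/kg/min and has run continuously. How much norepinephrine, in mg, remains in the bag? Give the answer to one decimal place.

Dose = 0.49 mcg/kg/min × 92.4 kg = 45.276 mcg/min
45.276 mcg/min × 60 min/hr = 2716.56 mcg/hr
Concentration = 10 mg ÷ 261 mL = 0.03831418 mg/mL = 38.31418 mcg/mL
Rate = 2716.56 mcg/hr ÷ 38.31418 mcg/mL = 70.90222 mL/hr
Volume infused = 70.90222 mL/hr × 1 hr = 70.90222 mL
Volume remaining = 261 − 70.90222 = 190.0978 mL
Drug remaining = 190.0978 mL × 38.31418 mcg/mL = 7283.44 mcg = 7.28344 mg

7.3 mg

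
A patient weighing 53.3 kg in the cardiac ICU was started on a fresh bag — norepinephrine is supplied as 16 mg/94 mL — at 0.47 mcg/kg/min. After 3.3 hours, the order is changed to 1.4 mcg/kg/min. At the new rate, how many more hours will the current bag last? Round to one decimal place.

Initial rate:
Dose = 0.47 mcg/kg/min × 53.3 kg = 25.051 mcg/min
25.051 mcg/min × 60 min/hr = 1503.06 mcg/hr
Concentration = 16 mg ÷ 94 mL = 0.1702128 mg/mL = 170.2128 mcg/mL
Rate = 1503.06 mcg/hr ÷ 170.2128 mcg/mL = 8.830478 mL/hr
Volume infused so far = 8.830478 mL/hr × 3.3 hr = 29.14058 mL
Volume remaining = 94 − 29.14058 = 64.85942 mL
New rate:
Dose = 1.4 mcg/kg/min × 53.3 kg = 74.62 mcg/min
74.62 mcg/min × 60 min/hr = 4477.2 mcg/hr
Rate = 4477.2 mcg/hr ÷ 170.2128 mcg/mL = 26.30355 mL/hr
Time remaining = 64.85942 mL ÷ 26.30355 mL/hr = 2.465805 hr

2.5 hours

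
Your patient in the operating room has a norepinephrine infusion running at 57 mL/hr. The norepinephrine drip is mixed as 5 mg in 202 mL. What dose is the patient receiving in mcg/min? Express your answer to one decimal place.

23.5 mcg/min

Concentration = 5 mg ÷ 202 mL = 0.02475248 mg/mL = 24.75248 mcg/mL
Drug rate = 57 mL/hr × 24.75248 mcg/mL = 1410.891 mcg/hr
1410.891 mcg/hr ÷ 60 min/hr = 23.51485 mcg/min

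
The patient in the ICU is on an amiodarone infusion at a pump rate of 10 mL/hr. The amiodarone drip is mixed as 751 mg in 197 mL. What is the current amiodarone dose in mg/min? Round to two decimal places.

Concentration = 751 mg ÷ 197 mL = 3.812183 mg/mL
Drug rate = 10 mL/hr × 3.812183 mg/mL = 38.12183 mg/hr
38.12183 mg/hr ÷ 60 min/hr = 0.6353638 mg/min

0.64 mg/min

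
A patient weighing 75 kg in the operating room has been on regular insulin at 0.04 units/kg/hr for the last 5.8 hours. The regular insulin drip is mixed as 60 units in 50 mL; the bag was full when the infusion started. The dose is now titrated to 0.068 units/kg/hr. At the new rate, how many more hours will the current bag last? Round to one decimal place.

8.4 hours

Initial rate:
Dose = 0.04 units/kg/hr × 75 kg = 3 units/hr
Concentration = 60 units ÷ 50 mL = 1.2 units/mL
Rate = 3 units/hr ÷ 1.2 units/mL = 2.5 mL/hr
Volume infused so far = 2.5 mL/hr × 5.8 hr = 14.5 mL
Volume remaining = 50 − 14.5 = 35.5 mL
New rate:
Dose = 0.068 units/kg/hr × 75 kg = 5.1 units/hr
Rate = 5.1 units/hr ÷ 1.2 units/mL = 4.25 mL/hr
Time remaining = 35.5 mL ÷ 4.25 mL/hr = 8.352941 hr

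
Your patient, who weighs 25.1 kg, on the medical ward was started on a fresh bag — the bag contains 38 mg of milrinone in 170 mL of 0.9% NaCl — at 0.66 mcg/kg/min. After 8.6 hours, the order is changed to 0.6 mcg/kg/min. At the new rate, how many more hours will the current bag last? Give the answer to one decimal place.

Initial rate:
Dose = 0.66 mcg/kg/min × 25.1 kg = 16.566 mcg/min
16.566 mcg/min × 60 min/hr = 993.96 mcg/hr
Concentration = 38 mg ÷ 170 mL = 0.2235294 mg/mL = 223.5294 mcg/mL
Rate = 993.96 mcg/hr ÷ 223.5294 mcg/mL = 4.446663 mL/hr
Volume infused so far = 4.446663 mL/hr × 8.6 hr = 38.2413 mL
Volume remaining = 170 − 38.2413 = 131.7587 mL
New rate:
Dose = 0.6 mcg/kg/min × 25.1 kg = 15.06 mcg/min
15.06 mcg/min × 60 min/hr = 903.6 mcg/hr
Rate = 903.6 mcg/hr ÷ 223.5294 mcg/mL = 4.042421 mL/hr
Time remaining = 131.7587 mL ÷ 4.042421 mL/hr = 32.59401 hr

32.6 hours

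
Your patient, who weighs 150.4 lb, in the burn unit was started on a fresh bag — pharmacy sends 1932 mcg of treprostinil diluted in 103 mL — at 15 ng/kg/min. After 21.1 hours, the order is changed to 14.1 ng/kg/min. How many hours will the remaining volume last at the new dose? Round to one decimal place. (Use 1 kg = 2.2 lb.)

Initial rate:
Weight = 150.4 lb ÷ 2.2 lb/kg = 68.36364 kg
Dose = 15 ng/kg/min × 68.36364 kg = 1025.455 ng/min
1025.455 ng/min × 60 min/hr = 61527.27 ng/hr
Concentration = 1932 mcg ÷ 103 mL = 18.75728 mcg/mL = 18757.28 ng/mL
Rate = 61527.27 ng/hr ÷ 18757.28 ng/mL = 3.280181 mL/hr
Volume infused so far = 3.280181 mL/hr × 21.1 hr = 69.21181 mL
Volume remaining = 103 − 69.21181 = 33.78819 mL
New rate:
Dose = 14.1 ng/kg/min × 68.36364 kg = 963.9273 ng/min
963.9273 ng/min × 60 min/hr = 57835.64 ng/hr
Rate = 57835.64 ng/hr ÷ 18757.28 ng/mL = 3.08337 mL/hr
Time remaining = 33.78819 mL ÷ 3.08337 mL/hr = 10.9582 hr

11.0 hours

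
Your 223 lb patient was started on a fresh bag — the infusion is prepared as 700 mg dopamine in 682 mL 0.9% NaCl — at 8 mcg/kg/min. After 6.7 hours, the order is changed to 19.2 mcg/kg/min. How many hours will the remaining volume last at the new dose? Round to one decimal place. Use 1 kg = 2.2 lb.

3.2 hours

Initial rate:
Weight = 223 lb ÷ 2.2 lb/kg = 101.3636 kg
Dose = 8 mcg/kg/min × 101.3636 kg = 810.9091 mcg/min
810.9091 mcg/min × 60 min/hr = 48654.55 mcg/hr
Concentration = 700 mg ÷ 682 mL = 1.026393 mg/mL = 1026.393 mcg/mL
Rate = 48654.55 mcg/hr ÷ 1026.393 mcg/mL = 47.40343 mL/hr
Volume infused so far = 47.40343 mL/hr × 6.7 hr = 317.603 mL
Volume remaining = 682 − 317.603 = 364.397 mL
New rate:
Dose = 19.2 mcg/kg/min × 101.3636 kg = 1946.182 mcg/min
1946.182 mcg/min × 60 min/hr = 116770.9 mcg/hr
Rate = 116770.9 mcg/hr ÷ 1026.393 mcg/mL = 113.7682 mL/hr
Time remaining = 364.397 mL ÷ 113.7682 mL/hr = 3.202977 hr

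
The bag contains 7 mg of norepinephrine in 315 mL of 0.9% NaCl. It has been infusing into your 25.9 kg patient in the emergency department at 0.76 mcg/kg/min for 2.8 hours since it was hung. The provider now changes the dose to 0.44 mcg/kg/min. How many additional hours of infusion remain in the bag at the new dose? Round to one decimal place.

5.4 hours

Initial rate:
Dose = 0.76 mcg/kg/min × 25.9 kg = 19.684 mcg/min
19.684 mcg/min × 60 min/hr = 1181.04 mcg/hr
Concentration = 7 mg ÷ 315 mL = 0.02222222 mg/mL = 22.22222 mcg/mL
Rate = 1181.04 mcg/hr ÷ 22.22222 mcg/mL = 53.1468 mL/hr
Volume infused so far = 53.1468 mL/hr × 2.8 hr = 148.811 mL
Volume remaining = 315 − 148.811 = 166.189 mL
New rate:
Dose = 0.44 mcg/kg/min × 25.9 kg = 11.396 mcg/min
11.396 mcg/min × 60 min/hr = 683.76 mcg/hr
Rate = 683.76 mcg/hr ÷ 22.22222 mcg/mL = 30.7692 mL/hr
Time remaining = 166.189 mL ÷ 30.7692 mL/hr = 5.401147 hr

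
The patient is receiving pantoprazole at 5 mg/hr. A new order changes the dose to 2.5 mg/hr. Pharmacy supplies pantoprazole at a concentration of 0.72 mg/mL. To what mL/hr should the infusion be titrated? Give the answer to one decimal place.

Rate = 2.5 mg/hr ÷ 0.72 mg/mL = 3.472222 mL/hr

3.5 mL/hr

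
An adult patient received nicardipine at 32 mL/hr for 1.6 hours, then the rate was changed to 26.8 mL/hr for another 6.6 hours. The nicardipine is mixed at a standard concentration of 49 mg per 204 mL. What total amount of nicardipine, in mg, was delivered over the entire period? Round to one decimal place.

Concentration = 49 mg ÷ 204 mL = 0.2401961 mg/mL
Stage 1: 32 mL/hr × 1.6 hr = 51.2 mL → 51.2 mL × 0.2401961 mg/mL = 12.29804 mg
Stage 2: 26.8 mL/hr × 6.6 hr = 176.88 mL → 176.88 mL × 0.2401961 mg/mL = 42.48588 mg
Total = 12.29804 + 42.48588 = 54.78392 mg

54.8 mg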